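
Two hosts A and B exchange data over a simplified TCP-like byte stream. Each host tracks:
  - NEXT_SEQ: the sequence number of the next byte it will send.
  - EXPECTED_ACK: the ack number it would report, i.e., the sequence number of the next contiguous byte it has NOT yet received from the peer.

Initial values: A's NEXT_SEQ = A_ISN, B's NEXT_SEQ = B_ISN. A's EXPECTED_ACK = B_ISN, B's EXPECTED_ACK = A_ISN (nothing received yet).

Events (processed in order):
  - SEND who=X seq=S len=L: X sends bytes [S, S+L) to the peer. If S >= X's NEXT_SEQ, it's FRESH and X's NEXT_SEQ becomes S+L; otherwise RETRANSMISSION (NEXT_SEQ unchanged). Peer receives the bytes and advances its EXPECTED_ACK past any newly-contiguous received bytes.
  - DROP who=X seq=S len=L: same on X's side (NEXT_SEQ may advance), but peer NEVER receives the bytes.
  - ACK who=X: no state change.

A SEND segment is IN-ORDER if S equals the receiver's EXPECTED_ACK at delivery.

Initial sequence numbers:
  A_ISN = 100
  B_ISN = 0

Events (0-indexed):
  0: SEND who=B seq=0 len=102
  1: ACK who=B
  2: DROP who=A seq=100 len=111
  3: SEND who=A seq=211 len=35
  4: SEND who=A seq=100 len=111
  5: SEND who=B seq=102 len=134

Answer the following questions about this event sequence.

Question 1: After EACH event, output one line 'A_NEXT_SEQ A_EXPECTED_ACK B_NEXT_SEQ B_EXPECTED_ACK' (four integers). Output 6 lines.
100 102 102 100
100 102 102 100
211 102 102 100
246 102 102 100
246 102 102 246
246 236 236 246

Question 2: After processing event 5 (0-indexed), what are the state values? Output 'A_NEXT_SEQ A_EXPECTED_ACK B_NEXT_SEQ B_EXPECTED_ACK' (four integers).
After event 0: A_seq=100 A_ack=102 B_seq=102 B_ack=100
After event 1: A_seq=100 A_ack=102 B_seq=102 B_ack=100
After event 2: A_seq=211 A_ack=102 B_seq=102 B_ack=100
After event 3: A_seq=246 A_ack=102 B_seq=102 B_ack=100
After event 4: A_seq=246 A_ack=102 B_seq=102 B_ack=246
After event 5: A_seq=246 A_ack=236 B_seq=236 B_ack=246

246 236 236 246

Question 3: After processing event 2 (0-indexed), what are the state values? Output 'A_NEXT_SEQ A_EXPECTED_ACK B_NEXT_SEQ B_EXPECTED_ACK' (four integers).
After event 0: A_seq=100 A_ack=102 B_seq=102 B_ack=100
After event 1: A_seq=100 A_ack=102 B_seq=102 B_ack=100
After event 2: A_seq=211 A_ack=102 B_seq=102 B_ack=100

211 102 102 100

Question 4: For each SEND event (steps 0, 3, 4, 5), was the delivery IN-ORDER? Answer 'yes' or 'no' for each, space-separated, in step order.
Answer: yes no yes yes

Derivation:
Step 0: SEND seq=0 -> in-order
Step 3: SEND seq=211 -> out-of-order
Step 4: SEND seq=100 -> in-order
Step 5: SEND seq=102 -> in-order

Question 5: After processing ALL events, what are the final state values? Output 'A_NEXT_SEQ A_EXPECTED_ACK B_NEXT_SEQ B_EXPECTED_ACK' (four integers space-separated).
Answer: 246 236 236 246

Derivation:
After event 0: A_seq=100 A_ack=102 B_seq=102 B_ack=100
After event 1: A_seq=100 A_ack=102 B_seq=102 B_ack=100
After event 2: A_seq=211 A_ack=102 B_seq=102 B_ack=100
After event 3: A_seq=246 A_ack=102 B_seq=102 B_ack=100
After event 4: A_seq=246 A_ack=102 B_seq=102 B_ack=246
After event 5: A_seq=246 A_ack=236 B_seq=236 B_ack=246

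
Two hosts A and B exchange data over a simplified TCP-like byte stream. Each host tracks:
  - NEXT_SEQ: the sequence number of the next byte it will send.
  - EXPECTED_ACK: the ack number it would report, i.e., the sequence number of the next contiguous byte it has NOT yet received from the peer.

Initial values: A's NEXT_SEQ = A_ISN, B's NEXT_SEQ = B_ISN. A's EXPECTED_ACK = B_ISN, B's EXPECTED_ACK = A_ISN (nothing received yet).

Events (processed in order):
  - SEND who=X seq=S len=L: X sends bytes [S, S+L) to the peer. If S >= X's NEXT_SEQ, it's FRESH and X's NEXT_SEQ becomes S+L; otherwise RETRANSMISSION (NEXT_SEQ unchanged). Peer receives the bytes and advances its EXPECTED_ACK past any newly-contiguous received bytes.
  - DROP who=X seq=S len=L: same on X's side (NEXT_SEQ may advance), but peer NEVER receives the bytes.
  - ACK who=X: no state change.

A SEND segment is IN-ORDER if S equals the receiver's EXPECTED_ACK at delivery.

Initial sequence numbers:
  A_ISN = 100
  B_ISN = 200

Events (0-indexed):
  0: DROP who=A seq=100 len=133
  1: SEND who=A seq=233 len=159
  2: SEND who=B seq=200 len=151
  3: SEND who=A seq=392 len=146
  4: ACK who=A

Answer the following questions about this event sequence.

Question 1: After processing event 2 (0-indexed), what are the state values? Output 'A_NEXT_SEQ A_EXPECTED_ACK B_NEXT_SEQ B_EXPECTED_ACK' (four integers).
After event 0: A_seq=233 A_ack=200 B_seq=200 B_ack=100
After event 1: A_seq=392 A_ack=200 B_seq=200 B_ack=100
After event 2: A_seq=392 A_ack=351 B_seq=351 B_ack=100

392 351 351 100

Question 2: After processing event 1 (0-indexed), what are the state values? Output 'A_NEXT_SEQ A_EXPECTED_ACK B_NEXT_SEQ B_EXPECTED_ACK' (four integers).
After event 0: A_seq=233 A_ack=200 B_seq=200 B_ack=100
After event 1: A_seq=392 A_ack=200 B_seq=200 B_ack=100

392 200 200 100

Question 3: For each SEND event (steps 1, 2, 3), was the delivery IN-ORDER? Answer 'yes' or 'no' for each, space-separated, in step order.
Answer: no yes no

Derivation:
Step 1: SEND seq=233 -> out-of-order
Step 2: SEND seq=200 -> in-order
Step 3: SEND seq=392 -> out-of-order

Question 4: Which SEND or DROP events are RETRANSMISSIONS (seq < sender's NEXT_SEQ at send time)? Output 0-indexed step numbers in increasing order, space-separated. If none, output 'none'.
Answer: none

Derivation:
Step 0: DROP seq=100 -> fresh
Step 1: SEND seq=233 -> fresh
Step 2: SEND seq=200 -> fresh
Step 3: SEND seq=392 -> fresh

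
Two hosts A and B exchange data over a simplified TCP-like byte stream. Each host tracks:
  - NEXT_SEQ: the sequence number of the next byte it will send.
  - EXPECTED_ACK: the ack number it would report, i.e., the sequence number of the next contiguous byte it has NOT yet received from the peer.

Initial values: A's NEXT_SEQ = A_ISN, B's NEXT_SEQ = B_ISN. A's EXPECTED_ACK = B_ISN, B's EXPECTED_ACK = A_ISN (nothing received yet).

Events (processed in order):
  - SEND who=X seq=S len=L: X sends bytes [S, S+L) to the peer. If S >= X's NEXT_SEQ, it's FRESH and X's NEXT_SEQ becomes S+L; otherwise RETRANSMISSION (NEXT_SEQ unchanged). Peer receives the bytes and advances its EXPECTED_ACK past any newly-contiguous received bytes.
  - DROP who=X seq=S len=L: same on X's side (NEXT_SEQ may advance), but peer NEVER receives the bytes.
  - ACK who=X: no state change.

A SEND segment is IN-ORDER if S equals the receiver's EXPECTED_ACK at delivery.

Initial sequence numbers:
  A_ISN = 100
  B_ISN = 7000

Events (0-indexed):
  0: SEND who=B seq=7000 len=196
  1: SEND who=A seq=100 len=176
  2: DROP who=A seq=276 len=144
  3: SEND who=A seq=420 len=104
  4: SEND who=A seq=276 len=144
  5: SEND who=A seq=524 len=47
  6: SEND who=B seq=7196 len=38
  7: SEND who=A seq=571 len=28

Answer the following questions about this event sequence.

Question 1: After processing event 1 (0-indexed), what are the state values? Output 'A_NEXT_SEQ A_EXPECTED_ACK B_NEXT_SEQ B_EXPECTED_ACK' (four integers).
After event 0: A_seq=100 A_ack=7196 B_seq=7196 B_ack=100
After event 1: A_seq=276 A_ack=7196 B_seq=7196 B_ack=276

276 7196 7196 276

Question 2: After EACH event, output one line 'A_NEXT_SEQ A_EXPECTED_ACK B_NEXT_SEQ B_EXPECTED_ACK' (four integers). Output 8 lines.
100 7196 7196 100
276 7196 7196 276
420 7196 7196 276
524 7196 7196 276
524 7196 7196 524
571 7196 7196 571
571 7234 7234 571
599 7234 7234 599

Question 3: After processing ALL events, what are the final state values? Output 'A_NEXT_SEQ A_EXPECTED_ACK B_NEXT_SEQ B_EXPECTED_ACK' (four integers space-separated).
Answer: 599 7234 7234 599

Derivation:
After event 0: A_seq=100 A_ack=7196 B_seq=7196 B_ack=100
After event 1: A_seq=276 A_ack=7196 B_seq=7196 B_ack=276
After event 2: A_seq=420 A_ack=7196 B_seq=7196 B_ack=276
After event 3: A_seq=524 A_ack=7196 B_seq=7196 B_ack=276
After event 4: A_seq=524 A_ack=7196 B_seq=7196 B_ack=524
After event 5: A_seq=571 A_ack=7196 B_seq=7196 B_ack=571
After event 6: A_seq=571 A_ack=7234 B_seq=7234 B_ack=571
After event 7: A_seq=599 A_ack=7234 B_seq=7234 B_ack=599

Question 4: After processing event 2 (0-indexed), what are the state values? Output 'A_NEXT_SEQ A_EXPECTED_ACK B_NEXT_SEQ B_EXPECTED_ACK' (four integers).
After event 0: A_seq=100 A_ack=7196 B_seq=7196 B_ack=100
After event 1: A_seq=276 A_ack=7196 B_seq=7196 B_ack=276
After event 2: A_seq=420 A_ack=7196 B_seq=7196 B_ack=276

420 7196 7196 276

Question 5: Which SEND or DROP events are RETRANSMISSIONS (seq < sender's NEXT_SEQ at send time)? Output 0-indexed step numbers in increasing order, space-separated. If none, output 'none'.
Answer: 4

Derivation:
Step 0: SEND seq=7000 -> fresh
Step 1: SEND seq=100 -> fresh
Step 2: DROP seq=276 -> fresh
Step 3: SEND seq=420 -> fresh
Step 4: SEND seq=276 -> retransmit
Step 5: SEND seq=524 -> fresh
Step 6: SEND seq=7196 -> fresh
Step 7: SEND seq=571 -> fresh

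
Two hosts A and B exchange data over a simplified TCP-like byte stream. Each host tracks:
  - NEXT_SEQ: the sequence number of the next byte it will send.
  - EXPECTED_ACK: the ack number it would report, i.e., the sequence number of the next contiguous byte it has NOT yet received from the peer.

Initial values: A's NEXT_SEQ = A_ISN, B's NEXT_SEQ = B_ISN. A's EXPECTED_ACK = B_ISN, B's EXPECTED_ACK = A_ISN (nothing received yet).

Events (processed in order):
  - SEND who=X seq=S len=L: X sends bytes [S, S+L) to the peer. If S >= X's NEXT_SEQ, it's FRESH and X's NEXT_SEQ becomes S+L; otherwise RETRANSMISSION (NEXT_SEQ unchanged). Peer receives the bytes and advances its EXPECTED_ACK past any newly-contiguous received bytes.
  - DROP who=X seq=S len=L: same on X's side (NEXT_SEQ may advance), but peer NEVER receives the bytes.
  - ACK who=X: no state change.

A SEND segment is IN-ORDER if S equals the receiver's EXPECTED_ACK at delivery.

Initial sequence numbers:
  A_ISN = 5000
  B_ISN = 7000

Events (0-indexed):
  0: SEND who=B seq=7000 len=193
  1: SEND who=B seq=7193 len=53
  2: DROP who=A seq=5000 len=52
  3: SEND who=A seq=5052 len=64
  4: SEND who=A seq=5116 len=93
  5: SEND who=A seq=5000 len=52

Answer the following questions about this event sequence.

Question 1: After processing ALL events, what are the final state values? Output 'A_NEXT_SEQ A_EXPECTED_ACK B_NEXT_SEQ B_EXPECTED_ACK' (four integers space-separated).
After event 0: A_seq=5000 A_ack=7193 B_seq=7193 B_ack=5000
After event 1: A_seq=5000 A_ack=7246 B_seq=7246 B_ack=5000
After event 2: A_seq=5052 A_ack=7246 B_seq=7246 B_ack=5000
After event 3: A_seq=5116 A_ack=7246 B_seq=7246 B_ack=5000
After event 4: A_seq=5209 A_ack=7246 B_seq=7246 B_ack=5000
After event 5: A_seq=5209 A_ack=7246 B_seq=7246 B_ack=5209

Answer: 5209 7246 7246 5209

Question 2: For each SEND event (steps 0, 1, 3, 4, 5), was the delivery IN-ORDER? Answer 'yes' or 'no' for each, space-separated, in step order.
Step 0: SEND seq=7000 -> in-order
Step 1: SEND seq=7193 -> in-order
Step 3: SEND seq=5052 -> out-of-order
Step 4: SEND seq=5116 -> out-of-order
Step 5: SEND seq=5000 -> in-order

Answer: yes yes no no yes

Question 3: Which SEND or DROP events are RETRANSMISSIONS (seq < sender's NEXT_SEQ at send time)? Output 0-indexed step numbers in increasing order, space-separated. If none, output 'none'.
Answer: 5

Derivation:
Step 0: SEND seq=7000 -> fresh
Step 1: SEND seq=7193 -> fresh
Step 2: DROP seq=5000 -> fresh
Step 3: SEND seq=5052 -> fresh
Step 4: SEND seq=5116 -> fresh
Step 5: SEND seq=5000 -> retransmit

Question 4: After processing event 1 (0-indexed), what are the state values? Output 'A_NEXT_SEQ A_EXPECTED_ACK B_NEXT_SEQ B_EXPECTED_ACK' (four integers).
After event 0: A_seq=5000 A_ack=7193 B_seq=7193 B_ack=5000
After event 1: A_seq=5000 A_ack=7246 B_seq=7246 B_ack=5000

5000 7246 7246 5000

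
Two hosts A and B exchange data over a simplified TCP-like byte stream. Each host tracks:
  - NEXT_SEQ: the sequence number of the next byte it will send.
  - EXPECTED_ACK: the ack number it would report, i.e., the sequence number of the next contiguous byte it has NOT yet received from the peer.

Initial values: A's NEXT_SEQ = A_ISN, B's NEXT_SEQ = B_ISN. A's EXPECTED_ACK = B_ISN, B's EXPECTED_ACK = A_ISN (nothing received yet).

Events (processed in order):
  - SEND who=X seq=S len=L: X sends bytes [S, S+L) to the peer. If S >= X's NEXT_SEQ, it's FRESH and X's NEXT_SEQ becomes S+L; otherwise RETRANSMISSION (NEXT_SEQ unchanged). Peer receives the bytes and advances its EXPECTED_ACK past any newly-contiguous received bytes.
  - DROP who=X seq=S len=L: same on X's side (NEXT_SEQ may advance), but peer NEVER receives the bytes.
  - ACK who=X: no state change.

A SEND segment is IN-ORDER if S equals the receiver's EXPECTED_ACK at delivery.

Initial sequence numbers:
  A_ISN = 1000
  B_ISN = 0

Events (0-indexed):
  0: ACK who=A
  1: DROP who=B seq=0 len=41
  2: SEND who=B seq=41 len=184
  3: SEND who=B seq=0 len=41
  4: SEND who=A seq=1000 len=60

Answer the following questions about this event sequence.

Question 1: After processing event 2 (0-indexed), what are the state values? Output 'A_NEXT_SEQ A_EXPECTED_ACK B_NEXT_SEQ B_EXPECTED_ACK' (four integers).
After event 0: A_seq=1000 A_ack=0 B_seq=0 B_ack=1000
After event 1: A_seq=1000 A_ack=0 B_seq=41 B_ack=1000
After event 2: A_seq=1000 A_ack=0 B_seq=225 B_ack=1000

1000 0 225 1000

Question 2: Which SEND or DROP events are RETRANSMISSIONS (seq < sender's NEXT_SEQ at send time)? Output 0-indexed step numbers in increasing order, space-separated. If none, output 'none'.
Step 1: DROP seq=0 -> fresh
Step 2: SEND seq=41 -> fresh
Step 3: SEND seq=0 -> retransmit
Step 4: SEND seq=1000 -> fresh

Answer: 3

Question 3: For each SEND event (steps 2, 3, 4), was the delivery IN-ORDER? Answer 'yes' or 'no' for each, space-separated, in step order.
Step 2: SEND seq=41 -> out-of-order
Step 3: SEND seq=0 -> in-order
Step 4: SEND seq=1000 -> in-order

Answer: no yes yes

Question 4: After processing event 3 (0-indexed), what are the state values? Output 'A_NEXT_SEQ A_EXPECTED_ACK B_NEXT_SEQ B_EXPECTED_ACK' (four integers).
After event 0: A_seq=1000 A_ack=0 B_seq=0 B_ack=1000
After event 1: A_seq=1000 A_ack=0 B_seq=41 B_ack=1000
After event 2: A_seq=1000 A_ack=0 B_seq=225 B_ack=1000
After event 3: A_seq=1000 A_ack=225 B_seq=225 B_ack=1000

1000 225 225 1000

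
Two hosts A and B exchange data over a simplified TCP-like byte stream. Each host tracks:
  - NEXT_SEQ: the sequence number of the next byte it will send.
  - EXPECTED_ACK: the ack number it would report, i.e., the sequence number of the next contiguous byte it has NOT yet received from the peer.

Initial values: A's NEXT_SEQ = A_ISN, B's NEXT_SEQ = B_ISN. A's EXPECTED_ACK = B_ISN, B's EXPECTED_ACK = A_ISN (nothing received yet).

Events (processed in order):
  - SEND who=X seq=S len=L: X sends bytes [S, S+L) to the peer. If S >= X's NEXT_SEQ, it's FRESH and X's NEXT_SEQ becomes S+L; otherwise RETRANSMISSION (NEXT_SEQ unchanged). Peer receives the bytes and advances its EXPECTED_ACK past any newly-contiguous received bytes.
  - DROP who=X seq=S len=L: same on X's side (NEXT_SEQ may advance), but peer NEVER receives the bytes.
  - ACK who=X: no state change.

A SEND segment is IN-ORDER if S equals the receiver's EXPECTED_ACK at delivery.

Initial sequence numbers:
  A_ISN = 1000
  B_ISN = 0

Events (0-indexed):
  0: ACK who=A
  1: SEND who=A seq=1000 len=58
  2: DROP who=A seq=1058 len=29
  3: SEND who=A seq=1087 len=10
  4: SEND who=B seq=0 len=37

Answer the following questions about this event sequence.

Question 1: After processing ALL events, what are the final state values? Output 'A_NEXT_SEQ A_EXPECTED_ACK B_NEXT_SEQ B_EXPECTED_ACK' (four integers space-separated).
After event 0: A_seq=1000 A_ack=0 B_seq=0 B_ack=1000
After event 1: A_seq=1058 A_ack=0 B_seq=0 B_ack=1058
After event 2: A_seq=1087 A_ack=0 B_seq=0 B_ack=1058
After event 3: A_seq=1097 A_ack=0 B_seq=0 B_ack=1058
After event 4: A_seq=1097 A_ack=37 B_seq=37 B_ack=1058

Answer: 1097 37 37 1058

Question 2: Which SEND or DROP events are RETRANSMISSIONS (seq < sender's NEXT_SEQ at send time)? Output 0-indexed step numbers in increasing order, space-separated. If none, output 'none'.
Answer: none

Derivation:
Step 1: SEND seq=1000 -> fresh
Step 2: DROP seq=1058 -> fresh
Step 3: SEND seq=1087 -> fresh
Step 4: SEND seq=0 -> fresh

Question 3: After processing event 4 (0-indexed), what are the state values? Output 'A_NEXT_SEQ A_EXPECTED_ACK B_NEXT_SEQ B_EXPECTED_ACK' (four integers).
After event 0: A_seq=1000 A_ack=0 B_seq=0 B_ack=1000
After event 1: A_seq=1058 A_ack=0 B_seq=0 B_ack=1058
After event 2: A_seq=1087 A_ack=0 B_seq=0 B_ack=1058
After event 3: A_seq=1097 A_ack=0 B_seq=0 B_ack=1058
After event 4: A_seq=1097 A_ack=37 B_seq=37 B_ack=1058

1097 37 37 1058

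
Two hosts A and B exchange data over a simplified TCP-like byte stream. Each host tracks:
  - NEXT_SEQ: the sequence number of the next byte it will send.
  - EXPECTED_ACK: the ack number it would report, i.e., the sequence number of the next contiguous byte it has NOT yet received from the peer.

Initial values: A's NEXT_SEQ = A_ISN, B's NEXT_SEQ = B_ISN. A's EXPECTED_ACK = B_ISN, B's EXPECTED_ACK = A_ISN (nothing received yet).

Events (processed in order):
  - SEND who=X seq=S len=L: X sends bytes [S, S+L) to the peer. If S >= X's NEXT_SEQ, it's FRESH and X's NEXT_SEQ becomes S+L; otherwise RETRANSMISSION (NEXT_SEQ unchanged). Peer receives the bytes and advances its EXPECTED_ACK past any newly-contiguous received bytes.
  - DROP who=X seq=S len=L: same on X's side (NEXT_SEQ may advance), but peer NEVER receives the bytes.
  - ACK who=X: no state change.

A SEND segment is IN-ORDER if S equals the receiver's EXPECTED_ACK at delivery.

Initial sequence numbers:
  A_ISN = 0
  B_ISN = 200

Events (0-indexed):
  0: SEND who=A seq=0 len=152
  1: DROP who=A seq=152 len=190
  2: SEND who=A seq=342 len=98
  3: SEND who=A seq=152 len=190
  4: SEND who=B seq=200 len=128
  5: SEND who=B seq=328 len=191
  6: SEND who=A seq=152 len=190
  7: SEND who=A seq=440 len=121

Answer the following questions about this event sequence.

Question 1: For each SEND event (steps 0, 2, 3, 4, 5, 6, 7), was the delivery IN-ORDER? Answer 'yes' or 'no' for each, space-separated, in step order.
Answer: yes no yes yes yes no yes

Derivation:
Step 0: SEND seq=0 -> in-order
Step 2: SEND seq=342 -> out-of-order
Step 3: SEND seq=152 -> in-order
Step 4: SEND seq=200 -> in-order
Step 5: SEND seq=328 -> in-order
Step 6: SEND seq=152 -> out-of-order
Step 7: SEND seq=440 -> in-order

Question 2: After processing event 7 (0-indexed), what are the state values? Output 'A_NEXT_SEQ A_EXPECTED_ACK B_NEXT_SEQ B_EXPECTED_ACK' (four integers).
After event 0: A_seq=152 A_ack=200 B_seq=200 B_ack=152
After event 1: A_seq=342 A_ack=200 B_seq=200 B_ack=152
After event 2: A_seq=440 A_ack=200 B_seq=200 B_ack=152
After event 3: A_seq=440 A_ack=200 B_seq=200 B_ack=440
After event 4: A_seq=440 A_ack=328 B_seq=328 B_ack=440
After event 5: A_seq=440 A_ack=519 B_seq=519 B_ack=440
After event 6: A_seq=440 A_ack=519 B_seq=519 B_ack=440
After event 7: A_seq=561 A_ack=519 B_seq=519 B_ack=561

561 519 519 561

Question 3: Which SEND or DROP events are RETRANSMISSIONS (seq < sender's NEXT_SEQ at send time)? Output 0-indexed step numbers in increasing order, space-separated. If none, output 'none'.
Step 0: SEND seq=0 -> fresh
Step 1: DROP seq=152 -> fresh
Step 2: SEND seq=342 -> fresh
Step 3: SEND seq=152 -> retransmit
Step 4: SEND seq=200 -> fresh
Step 5: SEND seq=328 -> fresh
Step 6: SEND seq=152 -> retransmit
Step 7: SEND seq=440 -> fresh

Answer: 3 6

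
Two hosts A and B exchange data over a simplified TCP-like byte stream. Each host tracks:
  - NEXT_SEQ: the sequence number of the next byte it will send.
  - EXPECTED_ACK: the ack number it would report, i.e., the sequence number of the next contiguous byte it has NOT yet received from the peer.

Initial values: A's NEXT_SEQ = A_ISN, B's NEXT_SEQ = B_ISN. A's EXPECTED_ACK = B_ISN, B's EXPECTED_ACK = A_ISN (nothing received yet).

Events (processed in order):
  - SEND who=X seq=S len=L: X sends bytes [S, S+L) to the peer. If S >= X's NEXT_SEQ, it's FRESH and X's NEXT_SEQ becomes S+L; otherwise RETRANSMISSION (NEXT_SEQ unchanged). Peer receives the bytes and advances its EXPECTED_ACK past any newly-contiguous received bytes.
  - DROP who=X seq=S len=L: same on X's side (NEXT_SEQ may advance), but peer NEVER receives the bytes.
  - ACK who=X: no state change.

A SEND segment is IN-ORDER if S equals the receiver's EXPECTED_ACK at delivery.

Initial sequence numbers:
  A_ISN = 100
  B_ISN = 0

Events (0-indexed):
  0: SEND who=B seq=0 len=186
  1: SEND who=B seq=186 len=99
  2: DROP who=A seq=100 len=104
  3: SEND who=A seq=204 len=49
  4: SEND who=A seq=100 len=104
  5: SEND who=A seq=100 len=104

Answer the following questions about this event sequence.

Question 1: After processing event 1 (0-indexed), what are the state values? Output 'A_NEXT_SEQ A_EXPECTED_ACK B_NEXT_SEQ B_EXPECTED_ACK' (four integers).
After event 0: A_seq=100 A_ack=186 B_seq=186 B_ack=100
After event 1: A_seq=100 A_ack=285 B_seq=285 B_ack=100

100 285 285 100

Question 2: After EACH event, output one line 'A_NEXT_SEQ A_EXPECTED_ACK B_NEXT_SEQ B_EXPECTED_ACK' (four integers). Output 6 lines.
100 186 186 100
100 285 285 100
204 285 285 100
253 285 285 100
253 285 285 253
253 285 285 253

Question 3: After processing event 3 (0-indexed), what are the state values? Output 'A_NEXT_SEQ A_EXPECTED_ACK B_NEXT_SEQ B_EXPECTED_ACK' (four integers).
After event 0: A_seq=100 A_ack=186 B_seq=186 B_ack=100
After event 1: A_seq=100 A_ack=285 B_seq=285 B_ack=100
After event 2: A_seq=204 A_ack=285 B_seq=285 B_ack=100
After event 3: A_seq=253 A_ack=285 B_seq=285 B_ack=100

253 285 285 100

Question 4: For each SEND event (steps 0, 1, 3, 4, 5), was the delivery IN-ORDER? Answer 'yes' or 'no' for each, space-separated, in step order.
Answer: yes yes no yes no

Derivation:
Step 0: SEND seq=0 -> in-order
Step 1: SEND seq=186 -> in-order
Step 3: SEND seq=204 -> out-of-order
Step 4: SEND seq=100 -> in-order
Step 5: SEND seq=100 -> out-of-order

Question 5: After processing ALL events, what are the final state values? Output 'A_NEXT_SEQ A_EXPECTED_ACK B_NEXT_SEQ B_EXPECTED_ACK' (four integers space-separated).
After event 0: A_seq=100 A_ack=186 B_seq=186 B_ack=100
After event 1: A_seq=100 A_ack=285 B_seq=285 B_ack=100
After event 2: A_seq=204 A_ack=285 B_seq=285 B_ack=100
After event 3: A_seq=253 A_ack=285 B_seq=285 B_ack=100
After event 4: A_seq=253 A_ack=285 B_seq=285 B_ack=253
After event 5: A_seq=253 A_ack=285 B_seq=285 B_ack=253

Answer: 253 285 285 253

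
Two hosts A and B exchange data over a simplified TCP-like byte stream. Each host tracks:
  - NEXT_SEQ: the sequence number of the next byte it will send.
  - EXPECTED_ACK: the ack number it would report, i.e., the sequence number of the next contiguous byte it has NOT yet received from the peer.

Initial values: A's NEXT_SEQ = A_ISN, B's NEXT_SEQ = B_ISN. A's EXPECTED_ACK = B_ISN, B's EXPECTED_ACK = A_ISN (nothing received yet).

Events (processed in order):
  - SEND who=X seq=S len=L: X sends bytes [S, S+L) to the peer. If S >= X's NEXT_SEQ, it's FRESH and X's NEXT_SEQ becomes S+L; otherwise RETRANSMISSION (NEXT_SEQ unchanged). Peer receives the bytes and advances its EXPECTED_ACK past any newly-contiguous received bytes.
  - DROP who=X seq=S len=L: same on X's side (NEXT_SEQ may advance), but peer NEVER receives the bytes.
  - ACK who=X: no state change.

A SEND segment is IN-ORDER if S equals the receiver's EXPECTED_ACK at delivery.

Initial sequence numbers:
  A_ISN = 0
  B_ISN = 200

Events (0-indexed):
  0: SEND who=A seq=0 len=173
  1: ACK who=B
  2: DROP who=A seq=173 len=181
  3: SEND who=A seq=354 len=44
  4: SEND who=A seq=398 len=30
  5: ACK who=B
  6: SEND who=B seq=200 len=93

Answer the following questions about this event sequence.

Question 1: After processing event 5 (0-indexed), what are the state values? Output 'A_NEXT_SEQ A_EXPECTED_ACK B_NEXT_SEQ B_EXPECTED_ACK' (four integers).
After event 0: A_seq=173 A_ack=200 B_seq=200 B_ack=173
After event 1: A_seq=173 A_ack=200 B_seq=200 B_ack=173
After event 2: A_seq=354 A_ack=200 B_seq=200 B_ack=173
After event 3: A_seq=398 A_ack=200 B_seq=200 B_ack=173
After event 4: A_seq=428 A_ack=200 B_seq=200 B_ack=173
After event 5: A_seq=428 A_ack=200 B_seq=200 B_ack=173

428 200 200 173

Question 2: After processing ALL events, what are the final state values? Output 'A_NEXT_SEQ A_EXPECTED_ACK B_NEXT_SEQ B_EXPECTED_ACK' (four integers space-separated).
Answer: 428 293 293 173

Derivation:
After event 0: A_seq=173 A_ack=200 B_seq=200 B_ack=173
After event 1: A_seq=173 A_ack=200 B_seq=200 B_ack=173
After event 2: A_seq=354 A_ack=200 B_seq=200 B_ack=173
After event 3: A_seq=398 A_ack=200 B_seq=200 B_ack=173
After event 4: A_seq=428 A_ack=200 B_seq=200 B_ack=173
After event 5: A_seq=428 A_ack=200 B_seq=200 B_ack=173
After event 6: A_seq=428 A_ack=293 B_seq=293 B_ack=173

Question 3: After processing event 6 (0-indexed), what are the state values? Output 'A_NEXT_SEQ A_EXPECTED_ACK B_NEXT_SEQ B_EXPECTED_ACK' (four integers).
After event 0: A_seq=173 A_ack=200 B_seq=200 B_ack=173
After event 1: A_seq=173 A_ack=200 B_seq=200 B_ack=173
After event 2: A_seq=354 A_ack=200 B_seq=200 B_ack=173
After event 3: A_seq=398 A_ack=200 B_seq=200 B_ack=173
After event 4: A_seq=428 A_ack=200 B_seq=200 B_ack=173
After event 5: A_seq=428 A_ack=200 B_seq=200 B_ack=173
After event 6: A_seq=428 A_ack=293 B_seq=293 B_ack=173

428 293 293 173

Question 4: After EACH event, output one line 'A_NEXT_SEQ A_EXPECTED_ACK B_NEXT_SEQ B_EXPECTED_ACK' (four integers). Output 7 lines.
173 200 200 173
173 200 200 173
354 200 200 173
398 200 200 173
428 200 200 173
428 200 200 173
428 293 293 173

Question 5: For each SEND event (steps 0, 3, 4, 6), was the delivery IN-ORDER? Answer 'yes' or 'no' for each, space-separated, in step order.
Step 0: SEND seq=0 -> in-order
Step 3: SEND seq=354 -> out-of-order
Step 4: SEND seq=398 -> out-of-order
Step 6: SEND seq=200 -> in-order

Answer: yes no no yes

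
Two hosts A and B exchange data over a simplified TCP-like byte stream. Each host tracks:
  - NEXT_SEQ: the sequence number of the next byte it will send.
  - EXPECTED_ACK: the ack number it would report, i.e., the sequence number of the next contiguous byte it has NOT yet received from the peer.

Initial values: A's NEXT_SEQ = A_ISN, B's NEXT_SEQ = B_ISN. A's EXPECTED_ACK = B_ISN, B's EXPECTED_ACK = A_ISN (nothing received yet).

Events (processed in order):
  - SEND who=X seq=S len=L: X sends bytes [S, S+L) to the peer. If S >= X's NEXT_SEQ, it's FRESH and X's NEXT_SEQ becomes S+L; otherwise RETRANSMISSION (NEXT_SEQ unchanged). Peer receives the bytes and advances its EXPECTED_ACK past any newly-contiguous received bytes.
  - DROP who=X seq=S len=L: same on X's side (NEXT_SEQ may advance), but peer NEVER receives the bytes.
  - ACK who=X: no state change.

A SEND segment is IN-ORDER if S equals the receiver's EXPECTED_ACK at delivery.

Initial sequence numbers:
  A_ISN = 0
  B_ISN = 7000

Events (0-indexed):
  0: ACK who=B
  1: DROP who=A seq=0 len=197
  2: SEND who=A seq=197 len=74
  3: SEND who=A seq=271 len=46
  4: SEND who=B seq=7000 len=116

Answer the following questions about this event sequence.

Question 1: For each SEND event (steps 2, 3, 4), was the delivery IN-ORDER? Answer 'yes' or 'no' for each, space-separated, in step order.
Answer: no no yes

Derivation:
Step 2: SEND seq=197 -> out-of-order
Step 3: SEND seq=271 -> out-of-order
Step 4: SEND seq=7000 -> in-order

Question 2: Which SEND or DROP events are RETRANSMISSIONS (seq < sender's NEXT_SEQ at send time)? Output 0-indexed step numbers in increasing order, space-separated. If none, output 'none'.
Step 1: DROP seq=0 -> fresh
Step 2: SEND seq=197 -> fresh
Step 3: SEND seq=271 -> fresh
Step 4: SEND seq=7000 -> fresh

Answer: none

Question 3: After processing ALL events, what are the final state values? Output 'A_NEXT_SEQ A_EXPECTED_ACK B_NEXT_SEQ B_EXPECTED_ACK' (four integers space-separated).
After event 0: A_seq=0 A_ack=7000 B_seq=7000 B_ack=0
After event 1: A_seq=197 A_ack=7000 B_seq=7000 B_ack=0
After event 2: A_seq=271 A_ack=7000 B_seq=7000 B_ack=0
After event 3: A_seq=317 A_ack=7000 B_seq=7000 B_ack=0
After event 4: A_seq=317 A_ack=7116 B_seq=7116 B_ack=0

Answer: 317 7116 7116 0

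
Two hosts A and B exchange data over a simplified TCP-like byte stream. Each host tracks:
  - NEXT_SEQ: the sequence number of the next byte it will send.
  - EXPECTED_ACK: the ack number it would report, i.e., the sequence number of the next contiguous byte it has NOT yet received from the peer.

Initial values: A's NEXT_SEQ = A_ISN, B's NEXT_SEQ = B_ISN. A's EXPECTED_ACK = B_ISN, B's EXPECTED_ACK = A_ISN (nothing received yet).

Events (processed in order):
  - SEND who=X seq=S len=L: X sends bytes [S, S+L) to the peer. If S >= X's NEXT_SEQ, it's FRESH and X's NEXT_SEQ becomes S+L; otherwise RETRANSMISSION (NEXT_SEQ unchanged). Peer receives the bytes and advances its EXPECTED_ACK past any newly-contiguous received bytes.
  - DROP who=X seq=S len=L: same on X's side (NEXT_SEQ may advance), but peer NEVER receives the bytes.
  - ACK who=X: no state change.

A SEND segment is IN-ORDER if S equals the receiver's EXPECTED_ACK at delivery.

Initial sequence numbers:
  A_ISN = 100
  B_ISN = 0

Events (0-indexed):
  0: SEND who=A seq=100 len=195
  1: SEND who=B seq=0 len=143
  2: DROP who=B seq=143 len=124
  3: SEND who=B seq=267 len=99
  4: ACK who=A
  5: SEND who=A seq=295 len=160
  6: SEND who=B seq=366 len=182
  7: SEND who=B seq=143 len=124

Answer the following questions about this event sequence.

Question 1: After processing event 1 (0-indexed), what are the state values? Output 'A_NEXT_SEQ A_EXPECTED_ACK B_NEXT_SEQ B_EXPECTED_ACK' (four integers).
After event 0: A_seq=295 A_ack=0 B_seq=0 B_ack=295
After event 1: A_seq=295 A_ack=143 B_seq=143 B_ack=295

295 143 143 295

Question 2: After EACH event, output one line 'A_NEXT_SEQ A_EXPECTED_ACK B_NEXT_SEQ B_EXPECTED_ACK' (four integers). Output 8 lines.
295 0 0 295
295 143 143 295
295 143 267 295
295 143 366 295
295 143 366 295
455 143 366 455
455 143 548 455
455 548 548 455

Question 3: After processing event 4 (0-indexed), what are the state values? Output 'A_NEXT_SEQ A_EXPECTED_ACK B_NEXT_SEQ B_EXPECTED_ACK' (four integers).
After event 0: A_seq=295 A_ack=0 B_seq=0 B_ack=295
After event 1: A_seq=295 A_ack=143 B_seq=143 B_ack=295
After event 2: A_seq=295 A_ack=143 B_seq=267 B_ack=295
After event 3: A_seq=295 A_ack=143 B_seq=366 B_ack=295
After event 4: A_seq=295 A_ack=143 B_seq=366 B_ack=295

295 143 366 295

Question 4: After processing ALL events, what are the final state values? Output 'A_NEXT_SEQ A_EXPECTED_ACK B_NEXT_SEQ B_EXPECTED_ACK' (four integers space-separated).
After event 0: A_seq=295 A_ack=0 B_seq=0 B_ack=295
After event 1: A_seq=295 A_ack=143 B_seq=143 B_ack=295
After event 2: A_seq=295 A_ack=143 B_seq=267 B_ack=295
After event 3: A_seq=295 A_ack=143 B_seq=366 B_ack=295
After event 4: A_seq=295 A_ack=143 B_seq=366 B_ack=295
After event 5: A_seq=455 A_ack=143 B_seq=366 B_ack=455
After event 6: A_seq=455 A_ack=143 B_seq=548 B_ack=455
After event 7: A_seq=455 A_ack=548 B_seq=548 B_ack=455

Answer: 455 548 548 455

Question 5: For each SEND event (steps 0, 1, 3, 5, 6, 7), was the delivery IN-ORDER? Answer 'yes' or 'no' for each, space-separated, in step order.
Answer: yes yes no yes no yes

Derivation:
Step 0: SEND seq=100 -> in-order
Step 1: SEND seq=0 -> in-order
Step 3: SEND seq=267 -> out-of-order
Step 5: SEND seq=295 -> in-order
Step 6: SEND seq=366 -> out-of-order
Step 7: SEND seq=143 -> in-order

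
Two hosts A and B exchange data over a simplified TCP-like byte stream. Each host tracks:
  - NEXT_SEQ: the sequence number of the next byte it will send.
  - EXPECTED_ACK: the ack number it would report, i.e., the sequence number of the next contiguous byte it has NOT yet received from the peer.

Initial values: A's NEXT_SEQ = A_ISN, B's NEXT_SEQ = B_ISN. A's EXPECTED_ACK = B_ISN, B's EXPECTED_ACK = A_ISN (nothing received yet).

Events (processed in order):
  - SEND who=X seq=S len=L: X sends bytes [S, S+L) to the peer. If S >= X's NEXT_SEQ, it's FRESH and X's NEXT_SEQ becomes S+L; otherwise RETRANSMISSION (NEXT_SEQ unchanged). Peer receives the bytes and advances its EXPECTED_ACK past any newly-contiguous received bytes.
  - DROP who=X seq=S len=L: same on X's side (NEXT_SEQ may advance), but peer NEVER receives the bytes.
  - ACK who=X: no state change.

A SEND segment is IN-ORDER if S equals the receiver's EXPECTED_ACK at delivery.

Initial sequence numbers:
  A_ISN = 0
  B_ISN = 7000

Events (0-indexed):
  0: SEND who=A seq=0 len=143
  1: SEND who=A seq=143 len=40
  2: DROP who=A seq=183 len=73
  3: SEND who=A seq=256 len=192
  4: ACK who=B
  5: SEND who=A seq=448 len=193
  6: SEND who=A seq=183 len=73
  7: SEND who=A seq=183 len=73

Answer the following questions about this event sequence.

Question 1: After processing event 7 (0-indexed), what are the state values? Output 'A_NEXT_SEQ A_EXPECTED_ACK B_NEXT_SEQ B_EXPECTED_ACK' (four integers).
After event 0: A_seq=143 A_ack=7000 B_seq=7000 B_ack=143
After event 1: A_seq=183 A_ack=7000 B_seq=7000 B_ack=183
After event 2: A_seq=256 A_ack=7000 B_seq=7000 B_ack=183
After event 3: A_seq=448 A_ack=7000 B_seq=7000 B_ack=183
After event 4: A_seq=448 A_ack=7000 B_seq=7000 B_ack=183
After event 5: A_seq=641 A_ack=7000 B_seq=7000 B_ack=183
After event 6: A_seq=641 A_ack=7000 B_seq=7000 B_ack=641
After event 7: A_seq=641 A_ack=7000 B_seq=7000 B_ack=641

641 7000 7000 641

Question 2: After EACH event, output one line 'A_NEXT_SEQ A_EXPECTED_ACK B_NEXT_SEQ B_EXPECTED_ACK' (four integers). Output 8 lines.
143 7000 7000 143
183 7000 7000 183
256 7000 7000 183
448 7000 7000 183
448 7000 7000 183
641 7000 7000 183
641 7000 7000 641
641 7000 7000 641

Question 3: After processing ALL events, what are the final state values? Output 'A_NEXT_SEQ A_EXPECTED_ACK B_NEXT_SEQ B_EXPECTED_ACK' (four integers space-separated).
After event 0: A_seq=143 A_ack=7000 B_seq=7000 B_ack=143
After event 1: A_seq=183 A_ack=7000 B_seq=7000 B_ack=183
After event 2: A_seq=256 A_ack=7000 B_seq=7000 B_ack=183
After event 3: A_seq=448 A_ack=7000 B_seq=7000 B_ack=183
After event 4: A_seq=448 A_ack=7000 B_seq=7000 B_ack=183
After event 5: A_seq=641 A_ack=7000 B_seq=7000 B_ack=183
After event 6: A_seq=641 A_ack=7000 B_seq=7000 B_ack=641
After event 7: A_seq=641 A_ack=7000 B_seq=7000 B_ack=641

Answer: 641 7000 7000 641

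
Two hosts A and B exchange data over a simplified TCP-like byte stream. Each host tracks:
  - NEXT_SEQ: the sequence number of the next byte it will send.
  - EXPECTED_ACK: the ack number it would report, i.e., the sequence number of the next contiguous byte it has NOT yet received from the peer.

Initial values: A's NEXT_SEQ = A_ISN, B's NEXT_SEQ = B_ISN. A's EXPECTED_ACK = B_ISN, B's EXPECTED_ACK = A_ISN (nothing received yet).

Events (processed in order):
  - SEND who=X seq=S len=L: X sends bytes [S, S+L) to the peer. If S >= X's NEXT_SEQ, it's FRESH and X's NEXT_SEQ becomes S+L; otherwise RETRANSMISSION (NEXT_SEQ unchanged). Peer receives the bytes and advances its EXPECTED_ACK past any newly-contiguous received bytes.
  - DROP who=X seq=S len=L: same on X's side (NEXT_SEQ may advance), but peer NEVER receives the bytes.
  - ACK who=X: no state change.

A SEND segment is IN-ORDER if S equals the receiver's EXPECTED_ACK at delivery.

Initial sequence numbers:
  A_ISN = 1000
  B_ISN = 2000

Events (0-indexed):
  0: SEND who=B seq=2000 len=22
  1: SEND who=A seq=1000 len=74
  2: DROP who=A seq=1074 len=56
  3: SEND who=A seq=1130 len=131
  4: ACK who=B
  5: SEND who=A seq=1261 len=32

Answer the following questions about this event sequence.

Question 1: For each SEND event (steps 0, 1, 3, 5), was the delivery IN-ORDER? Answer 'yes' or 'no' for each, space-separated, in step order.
Answer: yes yes no no

Derivation:
Step 0: SEND seq=2000 -> in-order
Step 1: SEND seq=1000 -> in-order
Step 3: SEND seq=1130 -> out-of-order
Step 5: SEND seq=1261 -> out-of-order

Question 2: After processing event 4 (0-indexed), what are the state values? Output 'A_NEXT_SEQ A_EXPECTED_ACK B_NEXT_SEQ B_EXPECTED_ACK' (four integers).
After event 0: A_seq=1000 A_ack=2022 B_seq=2022 B_ack=1000
After event 1: A_seq=1074 A_ack=2022 B_seq=2022 B_ack=1074
After event 2: A_seq=1130 A_ack=2022 B_seq=2022 B_ack=1074
After event 3: A_seq=1261 A_ack=2022 B_seq=2022 B_ack=1074
After event 4: A_seq=1261 A_ack=2022 B_seq=2022 B_ack=1074

1261 2022 2022 1074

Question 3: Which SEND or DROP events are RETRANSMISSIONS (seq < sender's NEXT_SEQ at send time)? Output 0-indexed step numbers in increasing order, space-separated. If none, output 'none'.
Step 0: SEND seq=2000 -> fresh
Step 1: SEND seq=1000 -> fresh
Step 2: DROP seq=1074 -> fresh
Step 3: SEND seq=1130 -> fresh
Step 5: SEND seq=1261 -> fresh

Answer: none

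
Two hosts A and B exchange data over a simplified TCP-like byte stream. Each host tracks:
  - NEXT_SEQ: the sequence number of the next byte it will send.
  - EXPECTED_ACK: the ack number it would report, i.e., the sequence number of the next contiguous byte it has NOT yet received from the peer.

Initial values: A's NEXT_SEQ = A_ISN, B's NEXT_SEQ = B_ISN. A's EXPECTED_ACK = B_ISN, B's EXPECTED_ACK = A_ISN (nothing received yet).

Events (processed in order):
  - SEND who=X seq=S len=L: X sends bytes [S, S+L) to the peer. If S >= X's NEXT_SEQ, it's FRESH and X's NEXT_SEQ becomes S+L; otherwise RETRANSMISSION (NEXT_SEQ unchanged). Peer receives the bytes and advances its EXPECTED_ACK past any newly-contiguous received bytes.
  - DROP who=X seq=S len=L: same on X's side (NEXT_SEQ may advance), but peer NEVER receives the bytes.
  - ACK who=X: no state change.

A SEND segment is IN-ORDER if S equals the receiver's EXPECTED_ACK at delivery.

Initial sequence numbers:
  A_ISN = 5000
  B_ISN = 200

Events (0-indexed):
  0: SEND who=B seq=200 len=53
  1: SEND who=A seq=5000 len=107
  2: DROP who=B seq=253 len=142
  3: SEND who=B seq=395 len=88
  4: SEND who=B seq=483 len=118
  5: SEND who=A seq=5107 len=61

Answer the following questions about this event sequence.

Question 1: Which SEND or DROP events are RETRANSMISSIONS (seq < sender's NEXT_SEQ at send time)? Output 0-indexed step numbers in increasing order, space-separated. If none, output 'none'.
Step 0: SEND seq=200 -> fresh
Step 1: SEND seq=5000 -> fresh
Step 2: DROP seq=253 -> fresh
Step 3: SEND seq=395 -> fresh
Step 4: SEND seq=483 -> fresh
Step 5: SEND seq=5107 -> fresh

Answer: none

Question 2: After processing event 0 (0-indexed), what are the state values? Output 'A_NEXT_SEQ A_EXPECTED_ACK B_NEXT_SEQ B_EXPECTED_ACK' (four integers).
After event 0: A_seq=5000 A_ack=253 B_seq=253 B_ack=5000

5000 253 253 5000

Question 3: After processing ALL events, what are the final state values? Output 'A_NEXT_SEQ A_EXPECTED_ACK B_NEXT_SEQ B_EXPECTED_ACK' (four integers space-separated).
Answer: 5168 253 601 5168

Derivation:
After event 0: A_seq=5000 A_ack=253 B_seq=253 B_ack=5000
After event 1: A_seq=5107 A_ack=253 B_seq=253 B_ack=5107
After event 2: A_seq=5107 A_ack=253 B_seq=395 B_ack=5107
After event 3: A_seq=5107 A_ack=253 B_seq=483 B_ack=5107
After event 4: A_seq=5107 A_ack=253 B_seq=601 B_ack=5107
After event 5: A_seq=5168 A_ack=253 B_seq=601 B_ack=5168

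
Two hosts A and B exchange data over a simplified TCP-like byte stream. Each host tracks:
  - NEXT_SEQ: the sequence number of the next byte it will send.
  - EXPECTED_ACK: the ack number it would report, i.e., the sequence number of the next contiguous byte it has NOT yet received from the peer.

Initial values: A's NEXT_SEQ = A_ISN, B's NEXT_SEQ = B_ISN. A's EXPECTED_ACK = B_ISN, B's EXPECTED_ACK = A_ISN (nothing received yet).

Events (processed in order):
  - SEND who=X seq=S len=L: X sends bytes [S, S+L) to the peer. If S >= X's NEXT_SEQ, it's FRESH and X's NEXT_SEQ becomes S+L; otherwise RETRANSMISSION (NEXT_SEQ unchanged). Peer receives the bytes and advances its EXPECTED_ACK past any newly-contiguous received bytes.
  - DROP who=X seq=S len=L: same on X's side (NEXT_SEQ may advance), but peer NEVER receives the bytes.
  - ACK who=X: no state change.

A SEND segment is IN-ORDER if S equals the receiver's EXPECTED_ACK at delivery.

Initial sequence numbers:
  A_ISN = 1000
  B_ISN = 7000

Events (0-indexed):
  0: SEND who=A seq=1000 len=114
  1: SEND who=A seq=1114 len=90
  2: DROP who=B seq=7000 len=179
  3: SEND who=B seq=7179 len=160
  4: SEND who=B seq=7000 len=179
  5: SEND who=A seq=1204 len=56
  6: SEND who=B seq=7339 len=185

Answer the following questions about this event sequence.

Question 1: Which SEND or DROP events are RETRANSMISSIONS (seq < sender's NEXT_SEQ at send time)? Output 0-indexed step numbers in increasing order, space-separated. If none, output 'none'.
Answer: 4

Derivation:
Step 0: SEND seq=1000 -> fresh
Step 1: SEND seq=1114 -> fresh
Step 2: DROP seq=7000 -> fresh
Step 3: SEND seq=7179 -> fresh
Step 4: SEND seq=7000 -> retransmit
Step 5: SEND seq=1204 -> fresh
Step 6: SEND seq=7339 -> fresh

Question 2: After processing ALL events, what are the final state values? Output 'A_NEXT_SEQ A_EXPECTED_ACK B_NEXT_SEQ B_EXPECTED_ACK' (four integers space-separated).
Answer: 1260 7524 7524 1260

Derivation:
After event 0: A_seq=1114 A_ack=7000 B_seq=7000 B_ack=1114
After event 1: A_seq=1204 A_ack=7000 B_seq=7000 B_ack=1204
After event 2: A_seq=1204 A_ack=7000 B_seq=7179 B_ack=1204
After event 3: A_seq=1204 A_ack=7000 B_seq=7339 B_ack=1204
After event 4: A_seq=1204 A_ack=7339 B_seq=7339 B_ack=1204
After event 5: A_seq=1260 A_ack=7339 B_seq=7339 B_ack=1260
After event 6: A_seq=1260 A_ack=7524 B_seq=7524 B_ack=1260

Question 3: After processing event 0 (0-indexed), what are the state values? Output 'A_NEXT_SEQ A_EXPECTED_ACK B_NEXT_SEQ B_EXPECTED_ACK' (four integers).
After event 0: A_seq=1114 A_ack=7000 B_seq=7000 B_ack=1114

1114 7000 7000 1114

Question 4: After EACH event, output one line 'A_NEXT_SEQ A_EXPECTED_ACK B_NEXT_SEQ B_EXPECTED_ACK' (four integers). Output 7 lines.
1114 7000 7000 1114
1204 7000 7000 1204
1204 7000 7179 1204
1204 7000 7339 1204
1204 7339 7339 1204
1260 7339 7339 1260
1260 7524 7524 1260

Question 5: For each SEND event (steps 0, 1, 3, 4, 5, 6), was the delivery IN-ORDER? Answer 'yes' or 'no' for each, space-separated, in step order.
Step 0: SEND seq=1000 -> in-order
Step 1: SEND seq=1114 -> in-order
Step 3: SEND seq=7179 -> out-of-order
Step 4: SEND seq=7000 -> in-order
Step 5: SEND seq=1204 -> in-order
Step 6: SEND seq=7339 -> in-order

Answer: yes yes no yes yes yes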